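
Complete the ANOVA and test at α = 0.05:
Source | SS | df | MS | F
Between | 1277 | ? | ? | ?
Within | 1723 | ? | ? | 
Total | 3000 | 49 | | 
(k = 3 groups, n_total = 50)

df_between = 2, df_within = 47. MS_between = 638.5, MS_within = 36.66. F = 17.417, F_crit ≈ 3.195. Reject H₀.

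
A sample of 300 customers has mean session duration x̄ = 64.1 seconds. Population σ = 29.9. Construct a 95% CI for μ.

CI = x̄ ± z*(σ/√n) = 64.1 ± 1.96(29.9/√300) = 64.1 ± 3.38 = (60.72, 67.48)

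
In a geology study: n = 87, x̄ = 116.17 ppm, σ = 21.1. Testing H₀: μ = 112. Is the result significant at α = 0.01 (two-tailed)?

z = (116.17 - 112)/(21.1/√87) = 1.843. Since |z| ≤ 2.576, not significant at α = 0.01.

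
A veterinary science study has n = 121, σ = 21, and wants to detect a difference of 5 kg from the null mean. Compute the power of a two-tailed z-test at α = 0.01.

SE = σ/√n = 21/√121 = 1.909. Non-centrality λ = d/SE = 5/1.909 = 2.619. Power ≈ Φ(λ - z_{α/2}) = Φ(2.619 - 2.576) = Φ(0.043) = 0.517.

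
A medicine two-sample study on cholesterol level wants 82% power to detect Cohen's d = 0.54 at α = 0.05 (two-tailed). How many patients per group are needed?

z_{α/2} = 1.96, z_β = Φ⁻¹(0.82) = 0.915. For medium effect (d = 0.54): n per group = 2(z_{α/2} + z_β)²/d² = 2(1.96 + 0.915)²/0.54² = 56.7 → 57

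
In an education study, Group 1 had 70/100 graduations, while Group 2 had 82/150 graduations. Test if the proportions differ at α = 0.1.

p̂₁ = 0.7, p̂₂ = 0.547, pooled p̂ = 0.608. z = 2.433. Critical: ±1.645. Reject H₀.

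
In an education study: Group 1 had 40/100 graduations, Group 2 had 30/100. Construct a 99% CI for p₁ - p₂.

p̂₁ = 0.4, p̂₂ = 0.3. Difference = 0.1. CI = (-0.073, 0.273)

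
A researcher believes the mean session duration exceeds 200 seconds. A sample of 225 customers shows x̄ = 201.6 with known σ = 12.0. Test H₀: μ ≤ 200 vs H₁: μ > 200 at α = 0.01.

z = 2.0. Critical value: 2.33. Fail to reject H₀.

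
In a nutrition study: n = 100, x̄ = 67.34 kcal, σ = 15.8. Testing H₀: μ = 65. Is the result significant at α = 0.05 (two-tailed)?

z = (67.34 - 65)/(15.8/√100) = 1.481. Since |z| ≤ 1.96, not significant at α = 0.05.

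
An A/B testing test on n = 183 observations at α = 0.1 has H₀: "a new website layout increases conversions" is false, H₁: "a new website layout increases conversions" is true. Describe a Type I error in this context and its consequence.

Type I error: rejecting H₀ when it is true — concluding that a new website layout increases conversions when in fact it is not. Consequence: rolling out a layout that doesn't actually help — wasted engineering effort.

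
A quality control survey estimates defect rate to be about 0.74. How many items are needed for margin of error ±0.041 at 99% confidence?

n = z²p(1-p)/E² = 2.576²×0.74×0.26/0.041² = 759.5 → n = 760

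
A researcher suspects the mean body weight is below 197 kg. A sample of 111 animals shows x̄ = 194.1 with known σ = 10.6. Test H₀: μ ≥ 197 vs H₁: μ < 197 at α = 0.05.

z = -2.882. Critical value: -1.645. Reject H₀.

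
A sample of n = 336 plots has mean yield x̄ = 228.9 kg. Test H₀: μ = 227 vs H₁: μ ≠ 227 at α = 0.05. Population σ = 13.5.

z = (x̄ - μ₀)/(σ/√n) = (228.9 - 227)/(13.5/√336) = 2.58. Critical value: ±1.96. Since |2.58| > 1.96, Reject H₀.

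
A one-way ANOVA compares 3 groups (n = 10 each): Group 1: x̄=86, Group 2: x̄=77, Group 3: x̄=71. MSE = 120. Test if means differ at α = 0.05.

Grand mean = 78.0. SS_between = 1140.0, MS_between = 570.0. F = 4.75, F_crit ≈ 3.354. Reject H₀.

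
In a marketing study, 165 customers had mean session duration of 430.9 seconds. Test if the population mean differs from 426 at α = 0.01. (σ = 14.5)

z = (x̄ - μ₀)/(σ/√n) = (430.9 - 426)/(14.5/√165) = 4.341. Critical value: ±2.576. Since |4.341| > 2.576, Reject H₀.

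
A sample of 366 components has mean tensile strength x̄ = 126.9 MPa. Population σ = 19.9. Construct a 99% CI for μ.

CI = x̄ ± z*(σ/√n) = 126.9 ± 2.576(19.9/√366) = 126.9 ± 2.68 = (124.22, 129.58)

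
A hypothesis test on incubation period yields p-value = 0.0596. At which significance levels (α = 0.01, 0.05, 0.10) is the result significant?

p = 0.0596. Significant at: α = 0.1.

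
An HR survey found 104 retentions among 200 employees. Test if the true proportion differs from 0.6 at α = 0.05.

p̂ = 0.52, p₀ = 0.6. z = (p̂ - p₀)/√(p₀(1-p₀)/n) = -2.309. Critical: ±1.96. Reject H₀.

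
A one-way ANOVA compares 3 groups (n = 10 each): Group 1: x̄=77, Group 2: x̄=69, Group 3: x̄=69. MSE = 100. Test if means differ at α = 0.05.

Grand mean = 71.67. SS_between = 426.67, MS_between = 213.33. F = 2.133, F_crit ≈ 3.354. Fail to reject H₀.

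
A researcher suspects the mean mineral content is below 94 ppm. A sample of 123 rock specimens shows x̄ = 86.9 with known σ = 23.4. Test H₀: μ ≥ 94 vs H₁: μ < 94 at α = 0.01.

z = -3.365. Critical value: -2.33. Reject H₀.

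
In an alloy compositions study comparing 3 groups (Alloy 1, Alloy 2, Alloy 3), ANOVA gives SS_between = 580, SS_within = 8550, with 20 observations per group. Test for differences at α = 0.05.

df_between = 2, df_within = 57. F = MS_between/MS_within = 290.0/150.0 = 1.933. F_crit ≈ 3.159. Fail to reject H₀.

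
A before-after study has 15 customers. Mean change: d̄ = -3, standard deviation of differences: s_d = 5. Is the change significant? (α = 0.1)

t = d̄/(s_d/√n) = -3/(5/√15) = -2.324. df = 14, critical t = ±1.761. Reject H₀.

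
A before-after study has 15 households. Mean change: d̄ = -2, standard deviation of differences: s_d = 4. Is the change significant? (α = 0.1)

t = d̄/(s_d/√n) = -2/(4/√15) = -1.936. df = 14, critical t = ±1.761. Reject H₀.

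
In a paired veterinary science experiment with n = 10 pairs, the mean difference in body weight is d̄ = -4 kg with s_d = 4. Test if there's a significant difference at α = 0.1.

t = d̄/(s_d/√n) = -4/(4/√10) = -3.162. df = 9, critical t = ±1.833. Reject H₀.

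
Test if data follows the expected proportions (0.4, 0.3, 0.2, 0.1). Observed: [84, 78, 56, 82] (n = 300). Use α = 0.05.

Expected: [120.0, 90.0, 60.0, 30.0]. χ² = 102.8. df = 3, critical = 7.815. Reject H₀.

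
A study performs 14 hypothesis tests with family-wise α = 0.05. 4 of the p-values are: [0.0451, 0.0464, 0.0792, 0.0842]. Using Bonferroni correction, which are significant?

Bonferroni α = 0.05/14 = 0.00357. None of the given p-values are significant.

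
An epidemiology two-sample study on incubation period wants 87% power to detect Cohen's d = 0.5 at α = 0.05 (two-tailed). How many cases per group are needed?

z_{α/2} = 1.96, z_β = Φ⁻¹(0.87) = 1.126. For medium effect (d = 0.5): n per group = 2(z_{α/2} + z_β)²/d² = 2(1.96 + 1.126)²/0.5² = 76.2 → 77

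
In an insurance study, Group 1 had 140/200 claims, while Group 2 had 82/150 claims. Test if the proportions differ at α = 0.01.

p̂₁ = 0.7, p̂₂ = 0.547, pooled p̂ = 0.634. z = 2.947. Critical: ±2.576. Reject H₀.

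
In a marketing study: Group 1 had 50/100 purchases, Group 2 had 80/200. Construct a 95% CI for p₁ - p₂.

p̂₁ = 0.5, p̂₂ = 0.4. Difference = 0.1. CI = (-0.019, 0.219)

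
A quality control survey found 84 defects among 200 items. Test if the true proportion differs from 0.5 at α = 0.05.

p̂ = 0.42, p₀ = 0.5. z = (p̂ - p₀)/√(p₀(1-p₀)/n) = -2.263. Critical: ±1.96. Reject H₀.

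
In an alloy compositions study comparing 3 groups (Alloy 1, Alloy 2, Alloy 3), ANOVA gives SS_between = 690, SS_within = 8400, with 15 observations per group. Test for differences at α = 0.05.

df_between = 2, df_within = 42. F = MS_between/MS_within = 345.0/200.0 = 1.725. F_crit ≈ 3.22. Fail to reject H₀.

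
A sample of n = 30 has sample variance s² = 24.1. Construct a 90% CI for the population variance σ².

df = 29. χ²_{0.05} = 42.557, χ²_{0.95} = 17.708. CI for σ² = ((n-1)s²/χ²_{α/2}, (n-1)s²/χ²_{1-α/2}) = (29·24.1/42.557, 29·24.1/17.708) = (16.42, 39.47)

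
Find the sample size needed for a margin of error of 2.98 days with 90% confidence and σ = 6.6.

n = (z*σ/E)² = (1.645×6.6/2.98)² = 13.3 → n = 14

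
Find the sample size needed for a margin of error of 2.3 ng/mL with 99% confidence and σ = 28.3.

n = (z*σ/E)² = (2.576×28.3/2.3)² = 1004.6 → n = 1005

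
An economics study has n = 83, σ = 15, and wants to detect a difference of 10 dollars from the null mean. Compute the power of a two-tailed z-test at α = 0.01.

SE = σ/√n = 15/√83 = 1.646. Non-centrality λ = d/SE = 10/1.646 = 6.074. Power ≈ Φ(λ - z_{α/2}) = Φ(6.074 - 2.576) = Φ(3.498) = 1.0.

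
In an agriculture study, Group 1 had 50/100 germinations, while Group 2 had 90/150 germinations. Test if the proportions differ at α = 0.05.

p̂₁ = 0.5, p̂₂ = 0.6, pooled p̂ = 0.56. z = -1.56. Critical: ±1.96. Fail to reject H₀.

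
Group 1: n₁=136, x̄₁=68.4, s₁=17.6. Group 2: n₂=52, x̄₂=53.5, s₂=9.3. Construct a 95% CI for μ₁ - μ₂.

Difference = 14.9. SE = √(17.6²/136 + 9.3²/52) = 1.985. CI = (11.01, 18.79)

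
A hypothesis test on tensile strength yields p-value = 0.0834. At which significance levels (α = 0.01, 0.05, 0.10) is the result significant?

p = 0.0834. Significant at: α = 0.1.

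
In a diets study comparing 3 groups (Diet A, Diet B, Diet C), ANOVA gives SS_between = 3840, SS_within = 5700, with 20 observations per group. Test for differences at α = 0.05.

df_between = 2, df_within = 57. F = MS_between/MS_within = 1920.0/100.0 = 19.2. F_crit ≈ 3.159. Reject H₀. At least one mean differs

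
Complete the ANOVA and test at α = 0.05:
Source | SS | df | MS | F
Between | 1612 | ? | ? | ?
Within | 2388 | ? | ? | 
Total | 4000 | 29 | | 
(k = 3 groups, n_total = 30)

df_between = 2, df_within = 27. MS_between = 806.0, MS_within = 88.44. F = 9.113, F_crit ≈ 3.354. Reject H₀.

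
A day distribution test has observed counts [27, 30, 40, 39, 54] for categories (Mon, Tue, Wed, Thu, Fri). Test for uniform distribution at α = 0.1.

Expected = 38 each. χ² = Σ(O-E)²/E = 11.737. df = 4, critical value = 7.779. Reject H₀.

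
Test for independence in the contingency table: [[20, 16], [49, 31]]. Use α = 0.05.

χ² = 0.334. df = 1, critical = 3.841. Fail to reject H₀. No evidence of dependence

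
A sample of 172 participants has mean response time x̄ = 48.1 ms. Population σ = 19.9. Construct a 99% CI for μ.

CI = x̄ ± z*(σ/√n) = 48.1 ± 2.576(19.9/√172) = 48.1 ± 3.91 = (44.19, 52.01)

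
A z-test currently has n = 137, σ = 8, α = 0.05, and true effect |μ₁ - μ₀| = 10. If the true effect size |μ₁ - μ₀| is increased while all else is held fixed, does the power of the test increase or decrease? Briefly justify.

Power increases: a larger true effect increases the non-centrality λ = |μ₁ - μ₀|/(σ/√n).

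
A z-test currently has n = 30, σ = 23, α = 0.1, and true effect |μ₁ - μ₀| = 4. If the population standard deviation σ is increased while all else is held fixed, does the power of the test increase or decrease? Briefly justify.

Power decreases: a larger σ inflates the standard error σ/√n, pulling the sampling distribution under H₁ back toward the critical value.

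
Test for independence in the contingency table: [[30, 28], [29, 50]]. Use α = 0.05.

χ² = 3.075. df = 1, critical = 3.841. Fail to reject H₀. No evidence of dependence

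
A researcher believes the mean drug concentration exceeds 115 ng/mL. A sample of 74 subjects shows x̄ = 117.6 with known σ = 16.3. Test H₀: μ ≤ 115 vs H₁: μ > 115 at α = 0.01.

z = 1.372. Critical value: 2.33. Fail to reject H₀.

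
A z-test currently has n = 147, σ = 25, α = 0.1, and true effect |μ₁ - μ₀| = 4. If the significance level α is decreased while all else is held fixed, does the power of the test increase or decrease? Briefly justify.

Power decreases: a smaller α raises the critical value, so less of the H₁ sampling distribution falls in the rejection region.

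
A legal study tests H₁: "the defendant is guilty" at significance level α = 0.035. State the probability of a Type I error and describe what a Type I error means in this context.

P(Type I error) = α = 0.035. A Type I error is rejecting H₀ when H₀ is actually true (false positive) — here, concluding that the defendant is guilty when in fact this is not the case. Consequence: convicting an innocent person.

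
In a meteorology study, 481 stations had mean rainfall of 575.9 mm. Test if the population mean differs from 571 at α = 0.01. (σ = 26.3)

z = (x̄ - μ₀)/(σ/√n) = (575.9 - 571)/(26.3/√481) = 4.086. Critical value: ±2.576. Since |4.086| > 2.576, Reject H₀.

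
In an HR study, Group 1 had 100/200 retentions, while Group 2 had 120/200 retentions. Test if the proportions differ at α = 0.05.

p̂₁ = 0.5, p̂₂ = 0.6, pooled p̂ = 0.55. z = -2.01. Critical: ±1.96. Reject H₀.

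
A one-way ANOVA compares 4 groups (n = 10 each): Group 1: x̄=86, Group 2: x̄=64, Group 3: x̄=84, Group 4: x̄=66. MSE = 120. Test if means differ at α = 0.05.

Grand mean = 75.0. SS_between = 4040.0, MS_between = 1346.67. F = 11.222, F_crit ≈ 2.866. Reject H₀.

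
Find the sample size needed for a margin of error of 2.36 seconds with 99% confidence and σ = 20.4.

n = (z*σ/E)² = (2.576×20.4/2.36)² = 495.8 → n = 496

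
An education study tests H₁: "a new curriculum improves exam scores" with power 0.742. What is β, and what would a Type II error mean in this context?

β = 1 - power = 1 - 0.742 = 0.258. A Type II error is failing to reject H₀ when H₀ is false (false negative) — here, failing to conclude that a new curriculum improves exam scores when in fact it is true. Consequence: keeping the old curriculum when the new one would have helped students.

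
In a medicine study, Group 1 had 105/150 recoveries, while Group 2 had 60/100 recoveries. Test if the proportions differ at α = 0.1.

p̂₁ = 0.7, p̂₂ = 0.6, pooled p̂ = 0.66. z = 1.635. Critical: ±1.645. Fail to reject H₀.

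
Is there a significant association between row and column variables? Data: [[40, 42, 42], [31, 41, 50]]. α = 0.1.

χ² = 1.832. df = 2, critical = 4.605. Fail to reject H₀. No evidence of dependence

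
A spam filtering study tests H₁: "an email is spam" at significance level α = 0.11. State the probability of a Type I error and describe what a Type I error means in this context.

P(Type I error) = α = 0.11. A Type I error is rejecting H₀ when H₀ is actually true (false positive) — here, concluding that an email is spam when in fact this is not the case. Consequence: a legitimate email is sent to the spam folder and the user misses it.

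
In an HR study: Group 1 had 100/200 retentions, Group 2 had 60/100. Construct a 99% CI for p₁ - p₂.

p̂₁ = 0.5, p̂₂ = 0.6. Difference = -0.1. CI = (-0.256, 0.056)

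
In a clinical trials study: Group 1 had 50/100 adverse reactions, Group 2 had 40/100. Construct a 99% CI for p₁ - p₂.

p̂₁ = 0.5, p̂₂ = 0.4. Difference = 0.1. CI = (-0.08, 0.28)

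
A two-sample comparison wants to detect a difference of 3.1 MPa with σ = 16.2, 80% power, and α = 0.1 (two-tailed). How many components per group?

n per group = 2(z_α/2 + z_β)²σ²/d² = 2×(1.645 + 0.84)²×16.2²/3.1² = 337.3 → n = 338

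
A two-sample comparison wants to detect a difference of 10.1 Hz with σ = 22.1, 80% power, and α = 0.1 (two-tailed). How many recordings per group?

n per group = 2(z_α/2 + z_β)²σ²/d² = 2×(1.645 + 0.84)²×22.1²/10.1² = 59.1 → n = 60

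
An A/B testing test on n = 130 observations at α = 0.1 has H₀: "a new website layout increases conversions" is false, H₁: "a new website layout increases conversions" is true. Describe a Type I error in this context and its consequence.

Type I error: rejecting H₀ when it is true — concluding that a new website layout increases conversions when in fact it is not. Consequence: rolling out a layout that doesn't actually help — wasted engineering effort.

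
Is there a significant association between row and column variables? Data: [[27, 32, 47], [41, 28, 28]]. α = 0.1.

χ² = 7.578. df = 2, critical = 4.605. Reject H₀. Variables are dependent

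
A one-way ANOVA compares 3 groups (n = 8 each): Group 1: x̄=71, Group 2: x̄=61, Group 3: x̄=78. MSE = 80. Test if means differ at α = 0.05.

Grand mean = 70.0. SS_between = 1168.0, MS_between = 584.0. F = 7.3, F_crit ≈ 3.467. Reject H₀.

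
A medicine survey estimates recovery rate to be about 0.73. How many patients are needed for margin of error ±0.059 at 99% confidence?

n = z²p(1-p)/E² = 2.576²×0.73×0.27/0.059² = 375.7 → n = 376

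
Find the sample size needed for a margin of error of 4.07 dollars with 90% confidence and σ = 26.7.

n = (z*σ/E)² = (1.645×26.7/4.07)² = 116.5 → n = 117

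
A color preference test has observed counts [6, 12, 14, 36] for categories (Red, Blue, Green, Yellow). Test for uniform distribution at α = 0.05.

Expected = 17 each. χ² = Σ(O-E)²/E = 30.353. df = 3, critical value = 7.815. Reject H₀.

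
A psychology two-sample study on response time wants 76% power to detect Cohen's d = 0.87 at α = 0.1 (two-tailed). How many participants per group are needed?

z_{α/2} = 1.645, z_β = Φ⁻¹(0.76) = 0.706. For large effect (d = 0.87): n per group = 2(z_{α/2} + z_β)²/d² = 2(1.645 + 0.706)²/0.87² = 14.6 → 15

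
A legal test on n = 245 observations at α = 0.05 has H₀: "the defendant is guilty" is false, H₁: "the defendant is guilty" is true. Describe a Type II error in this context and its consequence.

Type II error: failing to reject H₀ when it is false — concluding that the defendant is guilty is not supported when in fact it is. Consequence: acquitting a guilty person.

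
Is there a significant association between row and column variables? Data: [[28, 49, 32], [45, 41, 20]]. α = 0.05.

χ² = 7.399. df = 2, critical = 5.991. Reject H₀. Variables are dependent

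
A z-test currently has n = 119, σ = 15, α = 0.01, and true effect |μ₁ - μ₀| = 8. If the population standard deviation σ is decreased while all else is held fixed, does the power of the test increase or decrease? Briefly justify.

Power increases: a smaller σ shrinks the standard error σ/√n, moving the sampling distribution under H₁ further from the critical value.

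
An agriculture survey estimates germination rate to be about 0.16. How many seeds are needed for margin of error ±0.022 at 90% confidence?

n = z²p(1-p)/E² = 1.645²×0.16×0.84/0.022² = 751.4 → n = 752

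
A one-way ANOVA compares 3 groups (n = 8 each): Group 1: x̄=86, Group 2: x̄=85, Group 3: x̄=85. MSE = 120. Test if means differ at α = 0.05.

Grand mean = 85.33. SS_between = 5.33, MS_between = 2.67. F = 0.022, F_crit ≈ 3.467. Fail to reject H₀.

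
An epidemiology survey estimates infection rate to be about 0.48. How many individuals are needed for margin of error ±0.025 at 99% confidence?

n = z²p(1-p)/E² = 2.576²×0.48×0.52/0.025² = 2650.1 → n = 2651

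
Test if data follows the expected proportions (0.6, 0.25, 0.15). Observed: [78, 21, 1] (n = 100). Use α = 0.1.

Expected: [60.0, 25.0, 15.0]. χ² = 19.107. df = 2, critical = 4.605. Reject H₀.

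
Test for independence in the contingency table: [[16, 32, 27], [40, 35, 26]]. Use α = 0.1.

χ² = 6.745. df = 2, critical = 4.605. Reject H₀. Variables are dependent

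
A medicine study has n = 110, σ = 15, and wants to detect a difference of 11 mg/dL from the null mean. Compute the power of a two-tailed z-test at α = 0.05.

SE = σ/√n = 15/√110 = 1.43. Non-centrality λ = d/SE = 11/1.43 = 7.691. Power ≈ Φ(λ - z_{α/2}) = Φ(7.691 - 1.96) = Φ(5.731) = 1.0.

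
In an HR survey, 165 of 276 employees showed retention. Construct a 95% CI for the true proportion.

p̂ = 0.598. CI = p̂ ± z*√(p̂(1-p̂)/n) = (0.54, 0.656)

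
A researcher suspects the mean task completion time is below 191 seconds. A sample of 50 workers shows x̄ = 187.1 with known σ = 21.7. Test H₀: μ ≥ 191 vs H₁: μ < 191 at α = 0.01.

z = -1.271. Critical value: -2.33. Fail to reject H₀.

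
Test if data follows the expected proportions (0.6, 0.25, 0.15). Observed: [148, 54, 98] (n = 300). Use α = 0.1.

Expected: [180.0, 75.0, 45.0]. χ² = 73.991. df = 2, critical = 4.605. Reject H₀.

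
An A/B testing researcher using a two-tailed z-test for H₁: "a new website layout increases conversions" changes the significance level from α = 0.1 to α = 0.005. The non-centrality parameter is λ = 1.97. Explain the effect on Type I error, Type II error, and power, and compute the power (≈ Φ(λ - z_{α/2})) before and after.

Decreasing α from 0.1 to 0.005:
• Type I error rate decreases (α is the Type I rate by definition).
• Critical value moves from z_{α/2} = 1.645 to 2.807, so power = Φ(λ - z_{α/2}) goes from Φ(1.97 - 1.645) = 0.627 to Φ(1.97 - 2.807) = 0.201.
• Type II error rate β = 1 - power therefore increases (0.373 → 0.799).
Appropriate when false positives are costly — here, rolling out a layout that doesn't actually help — wasted engineering effort.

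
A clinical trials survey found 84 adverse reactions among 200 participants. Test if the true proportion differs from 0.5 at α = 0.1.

p̂ = 0.42, p₀ = 0.5. z = (p̂ - p₀)/√(p₀(1-p₀)/n) = -2.263. Critical: ±1.645. Reject H₀.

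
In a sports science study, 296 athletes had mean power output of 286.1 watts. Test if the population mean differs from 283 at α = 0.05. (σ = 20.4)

z = (x̄ - μ₀)/(σ/√n) = (286.1 - 283)/(20.4/√296) = 2.614. Critical value: ±1.96. Since |2.614| > 1.96, Reject H₀.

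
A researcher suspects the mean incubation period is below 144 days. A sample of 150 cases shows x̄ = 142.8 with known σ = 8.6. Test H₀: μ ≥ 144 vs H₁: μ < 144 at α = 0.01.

z = -1.709. Critical value: -2.33. Fail to reject H₀.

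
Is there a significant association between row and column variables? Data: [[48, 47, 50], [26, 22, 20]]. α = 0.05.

χ² = 0.713. df = 2, critical = 5.991. Fail to reject H₀. No evidence of dependence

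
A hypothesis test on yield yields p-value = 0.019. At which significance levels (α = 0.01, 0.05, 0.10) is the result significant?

p = 0.019. Significant at: α = 0.05, 0.1.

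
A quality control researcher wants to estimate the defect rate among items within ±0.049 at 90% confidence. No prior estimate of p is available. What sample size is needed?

Conservative approach: use p = 0.5 (maximizes p(1-p) = 0.25). n = z²(0.25)/E² = 1.645²×0.25/0.049² = 281.8 → n = 282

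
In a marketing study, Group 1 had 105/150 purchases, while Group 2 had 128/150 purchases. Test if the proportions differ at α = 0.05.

p̂₁ = 0.7, p̂₂ = 0.853, pooled p̂ = 0.777. z = -3.188. Critical: ±1.96. Reject H₀.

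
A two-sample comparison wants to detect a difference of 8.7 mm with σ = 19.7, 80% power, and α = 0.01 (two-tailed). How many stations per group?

n per group = 2(z_α/2 + z_β)²σ²/d² = 2×(2.576 + 0.84)²×19.7²/8.7² = 119.7 → n = 120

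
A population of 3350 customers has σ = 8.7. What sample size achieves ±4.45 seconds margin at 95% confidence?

Without FPC: n₀ = (1.96×8.7/4.45)² = 14.684. With FPC: n = n₀N/(n₀+N-1) = 14.6 → n = 15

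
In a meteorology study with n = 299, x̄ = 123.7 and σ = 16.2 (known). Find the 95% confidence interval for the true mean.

CI = x̄ ± z*(σ/√n) = 123.7 ± 1.96(16.2/√299) = 123.7 ± 1.84 = (121.86, 125.54)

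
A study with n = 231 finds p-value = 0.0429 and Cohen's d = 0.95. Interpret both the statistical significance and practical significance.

Statistically significant (p = 0.0429 < 0.05). Cohen's d = 0.95 indicates a large effect size. Both statistical and practical significance should be considered.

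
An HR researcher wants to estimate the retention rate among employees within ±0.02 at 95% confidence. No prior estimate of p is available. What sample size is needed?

Conservative approach: use p = 0.5 (maximizes p(1-p) = 0.25). n = z²(0.25)/E² = 1.96²×0.25/0.02² = 2401.0 → n = 2401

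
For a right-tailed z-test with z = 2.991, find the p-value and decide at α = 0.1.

p = P(Z > 2.991) = 1 - Φ(2.991) ≈ 0.0014. Since p < 0.1, reject H₀ (significant) at α = 0.1.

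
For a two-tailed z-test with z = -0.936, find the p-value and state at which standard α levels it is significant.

p = 2·P(Z > |-0.936|) = 2·(1 - Φ(0.936)) ≈ 0.3493. Not significant at any standard level.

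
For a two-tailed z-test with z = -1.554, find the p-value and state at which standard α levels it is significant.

p = 2·P(Z > |-1.554|) = 2·(1 - Φ(1.554)) ≈ 0.1202. Not significant at any standard level.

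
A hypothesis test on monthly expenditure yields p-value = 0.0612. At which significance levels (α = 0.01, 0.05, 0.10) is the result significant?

p = 0.0612. Significant at: α = 0.1.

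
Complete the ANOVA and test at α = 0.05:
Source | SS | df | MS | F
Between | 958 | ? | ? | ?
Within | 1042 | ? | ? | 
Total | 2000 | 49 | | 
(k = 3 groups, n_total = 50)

df_between = 2, df_within = 47. MS_between = 479.0, MS_within = 22.17. F = 21.606, F_crit ≈ 3.195. Reject H₀.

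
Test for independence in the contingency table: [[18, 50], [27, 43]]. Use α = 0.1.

χ² = 2.298. df = 1, critical = 2.706. Fail to reject H₀. No evidence of dependence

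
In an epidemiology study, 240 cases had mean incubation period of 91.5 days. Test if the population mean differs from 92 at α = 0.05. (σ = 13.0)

z = (x̄ - μ₀)/(σ/√n) = (91.5 - 92)/(13.0/√240) = -0.596. Critical value: ±1.96. Since |-0.596| ≤ 1.96, Fail to reject H₀.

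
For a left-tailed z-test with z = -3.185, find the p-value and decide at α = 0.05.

p = P(Z < -3.185) = Φ(-3.185) ≈ 0.0007. Since p < 0.05, reject H₀ (significant) at α = 0.05.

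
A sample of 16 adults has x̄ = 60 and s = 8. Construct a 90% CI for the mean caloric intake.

CI = x̄ ± t*(s/√n) = 60 ± 1.753(8/√16) = (56.49, 63.51)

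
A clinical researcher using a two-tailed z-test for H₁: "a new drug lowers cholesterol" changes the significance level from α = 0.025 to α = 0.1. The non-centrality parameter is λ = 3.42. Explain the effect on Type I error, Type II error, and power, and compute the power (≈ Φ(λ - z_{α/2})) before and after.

Increasing α from 0.025 to 0.1:
• Type I error rate increases (α is the Type I rate by definition).
• Critical value moves from z_{α/2} = 2.241 to 1.645, so power = Φ(λ - z_{α/2}) goes from Φ(3.42 - 2.241) = 0.881 to Φ(3.42 - 1.645) = 0.962.
• Type II error rate β = 1 - power therefore decreases (0.119 → 0.038).
Appropriate when false negatives are costly — here, shelving an effective drug — patients miss out on a treatment that would have helped.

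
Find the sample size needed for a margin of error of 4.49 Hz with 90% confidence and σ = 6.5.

n = (z*σ/E)² = (1.645×6.5/4.49)² = 5.7 → n = 6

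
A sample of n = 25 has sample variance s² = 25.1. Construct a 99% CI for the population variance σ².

df = 24. χ²_{0.005} = 45.559, χ²_{0.995} = 9.886. CI for σ² = ((n-1)s²/χ²_{α/2}, (n-1)s²/χ²_{1-α/2}) = (24·25.1/45.559, 24·25.1/9.886) = (13.22, 60.93)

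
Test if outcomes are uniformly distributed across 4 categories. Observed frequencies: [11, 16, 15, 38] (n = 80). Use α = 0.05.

Expected = 20 each. χ² = Σ(O-E)²/E = 22.3. df = 3, critical value = 7.815. Reject H₀.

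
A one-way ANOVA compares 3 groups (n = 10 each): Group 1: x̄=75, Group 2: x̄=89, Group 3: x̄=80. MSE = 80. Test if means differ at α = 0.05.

Grand mean = 81.33. SS_between = 1006.67, MS_between = 503.33. F = 6.292, F_crit ≈ 3.354. Reject H₀.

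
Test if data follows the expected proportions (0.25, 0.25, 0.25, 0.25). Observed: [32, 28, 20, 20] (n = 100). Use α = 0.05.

Expected: [25.0, 25.0, 25.0, 25.0]. χ² = 4.32. df = 3, critical = 7.815. Fail to reject H₀.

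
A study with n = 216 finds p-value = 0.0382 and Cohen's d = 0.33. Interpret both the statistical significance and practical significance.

Statistically significant (p = 0.0382 < 0.05). Cohen's d = 0.33 indicates a small effect size. Both statistical and practical significance should be considered.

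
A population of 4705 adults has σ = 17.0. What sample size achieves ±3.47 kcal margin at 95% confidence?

Without FPC: n₀ = (1.96×17.0/3.47)² = 92.204. With FPC: n = n₀N/(n₀+N-1) = 90.5 → n = 91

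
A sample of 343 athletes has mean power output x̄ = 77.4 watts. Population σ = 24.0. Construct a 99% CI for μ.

CI = x̄ ± z*(σ/√n) = 77.4 ± 2.576(24.0/√343) = 77.4 ± 3.34 = (74.06, 80.74)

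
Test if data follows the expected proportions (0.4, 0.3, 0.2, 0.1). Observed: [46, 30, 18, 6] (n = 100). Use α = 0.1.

Expected: [40.0, 30.0, 20.0, 10.0]. χ² = 2.7. df = 3, critical = 6.251. Fail to reject H₀.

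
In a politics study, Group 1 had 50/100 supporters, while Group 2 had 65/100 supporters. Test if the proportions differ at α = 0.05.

p̂₁ = 0.5, p̂₂ = 0.65, pooled p̂ = 0.575. z = -2.146. Critical: ±1.96. Reject H₀.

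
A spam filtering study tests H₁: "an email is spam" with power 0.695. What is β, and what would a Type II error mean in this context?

β = 1 - power = 1 - 0.695 = 0.305. A Type II error is failing to reject H₀ when H₀ is false (false negative) — here, failing to conclude that an email is spam when in fact it is true. Consequence: a spam email lands in the inbox.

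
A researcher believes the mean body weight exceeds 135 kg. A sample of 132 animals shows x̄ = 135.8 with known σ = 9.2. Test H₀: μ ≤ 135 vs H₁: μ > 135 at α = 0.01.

z = 0.999. Critical value: 2.33. Fail to reject H₀.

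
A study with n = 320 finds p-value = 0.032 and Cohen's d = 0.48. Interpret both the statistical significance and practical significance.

Statistically significant (p = 0.032 < 0.05). Cohen's d = 0.48 indicates a small effect size. Both statistical and practical significance should be considered.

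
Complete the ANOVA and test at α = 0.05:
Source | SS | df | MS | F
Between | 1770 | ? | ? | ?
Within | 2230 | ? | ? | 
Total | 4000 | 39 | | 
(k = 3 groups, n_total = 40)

df_between = 2, df_within = 37. MS_between = 885.0, MS_within = 60.27. F = 14.684, F_crit ≈ 3.252. Reject H₀.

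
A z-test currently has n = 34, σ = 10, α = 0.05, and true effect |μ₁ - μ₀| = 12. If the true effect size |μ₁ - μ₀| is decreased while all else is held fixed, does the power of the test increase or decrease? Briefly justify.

Power decreases: a smaller true effect decreases the non-centrality λ = |μ₁ - μ₀|/(σ/√n).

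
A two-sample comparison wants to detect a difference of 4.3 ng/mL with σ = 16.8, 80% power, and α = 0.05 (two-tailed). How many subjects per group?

n per group = 2(z_α/2 + z_β)²σ²/d² = 2×(1.96 + 0.84)²×16.8²/4.3² = 239.3 → n = 240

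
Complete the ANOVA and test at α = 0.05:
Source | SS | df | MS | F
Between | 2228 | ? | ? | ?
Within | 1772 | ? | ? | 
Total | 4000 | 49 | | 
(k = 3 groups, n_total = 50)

df_between = 2, df_within = 47. MS_between = 1114.0, MS_within = 37.7. F = 29.547, F_crit ≈ 3.195. Reject H₀.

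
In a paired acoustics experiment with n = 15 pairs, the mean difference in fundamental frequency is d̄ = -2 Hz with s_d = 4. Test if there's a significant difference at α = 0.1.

t = d̄/(s_d/√n) = -2/(4/√15) = -1.936. df = 14, critical t = ±1.761. Reject H₀.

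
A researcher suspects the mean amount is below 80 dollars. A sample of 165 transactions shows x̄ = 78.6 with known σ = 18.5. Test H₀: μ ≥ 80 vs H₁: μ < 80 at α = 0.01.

z = -0.972. Critical value: -2.33. Fail to reject H₀.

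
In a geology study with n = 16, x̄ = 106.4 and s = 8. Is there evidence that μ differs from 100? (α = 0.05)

t = (x̄ - μ₀)/(s/√n) = (106.4 - 100)/(8/√16) = 3.2. df = 15, critical t = ±2.131. Reject H₀.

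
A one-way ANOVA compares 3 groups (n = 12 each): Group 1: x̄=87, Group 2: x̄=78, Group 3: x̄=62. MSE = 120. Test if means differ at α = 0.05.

Grand mean = 75.67. SS_between = 3848.0, MS_between = 1924.0. F = 16.033, F_crit ≈ 3.285. Reject H₀.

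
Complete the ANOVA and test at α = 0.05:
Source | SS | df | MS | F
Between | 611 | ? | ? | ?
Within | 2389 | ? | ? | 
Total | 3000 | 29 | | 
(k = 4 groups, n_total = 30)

df_between = 3, df_within = 26. MS_between = 203.67, MS_within = 91.88. F = 2.217, F_crit ≈ 2.975. Fail to reject H₀.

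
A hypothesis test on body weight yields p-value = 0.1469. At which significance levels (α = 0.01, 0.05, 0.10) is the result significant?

p = 0.1469. Not significant at any of the given levels.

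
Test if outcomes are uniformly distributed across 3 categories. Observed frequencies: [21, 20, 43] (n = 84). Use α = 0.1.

Expected = 28 each. χ² = Σ(O-E)²/E = 12.071. df = 2, critical value = 4.605. Reject H₀.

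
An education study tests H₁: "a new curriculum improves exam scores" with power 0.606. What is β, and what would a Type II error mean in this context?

β = 1 - power = 1 - 0.606 = 0.394. A Type II error is failing to reject H₀ when H₀ is false (false negative) — here, failing to conclude that a new curriculum improves exam scores when in fact it is true. Consequence: keeping the old curriculum when the new one would have helped students.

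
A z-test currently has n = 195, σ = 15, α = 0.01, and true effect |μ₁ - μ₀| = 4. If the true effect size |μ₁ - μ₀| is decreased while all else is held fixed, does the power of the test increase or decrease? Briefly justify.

Power decreases: a smaller true effect decreases the non-centrality λ = |μ₁ - μ₀|/(σ/√n).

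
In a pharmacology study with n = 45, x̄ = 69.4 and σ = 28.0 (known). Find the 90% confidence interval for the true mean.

CI = x̄ ± z*(σ/√n) = 69.4 ± 1.645(28.0/√45) = 69.4 ± 6.87 = (62.53, 76.27)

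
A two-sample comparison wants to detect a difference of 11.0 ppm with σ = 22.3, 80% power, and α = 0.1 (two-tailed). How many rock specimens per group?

n per group = 2(z_α/2 + z_β)²σ²/d² = 2×(1.645 + 0.84)²×22.3²/11.0² = 50.8 → n = 51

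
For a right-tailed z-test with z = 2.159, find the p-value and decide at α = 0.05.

p = P(Z > 2.159) = 1 - Φ(2.159) ≈ 0.0154. Since p < 0.05, reject H₀ (significant) at α = 0.05.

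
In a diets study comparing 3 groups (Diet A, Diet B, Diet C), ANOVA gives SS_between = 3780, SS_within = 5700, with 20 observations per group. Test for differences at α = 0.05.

df_between = 2, df_within = 57. F = MS_between/MS_within = 1890.0/100.0 = 18.9. F_crit ≈ 3.159. Reject H₀. At least one mean differs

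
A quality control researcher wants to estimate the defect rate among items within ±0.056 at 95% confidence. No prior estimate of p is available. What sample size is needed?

Conservative approach: use p = 0.5 (maximizes p(1-p) = 0.25). n = z²(0.25)/E² = 1.96²×0.25/0.056² = 306.2 → n = 307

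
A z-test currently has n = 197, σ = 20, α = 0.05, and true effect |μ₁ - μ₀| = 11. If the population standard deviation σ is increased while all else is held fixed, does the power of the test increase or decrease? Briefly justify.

Power decreases: a larger σ inflates the standard error σ/√n, pulling the sampling distribution under H₁ back toward the critical value.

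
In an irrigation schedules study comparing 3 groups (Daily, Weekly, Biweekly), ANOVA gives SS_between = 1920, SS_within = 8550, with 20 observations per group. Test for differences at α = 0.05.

df_between = 2, df_within = 57. F = MS_between/MS_within = 960.0/150.0 = 6.4. F_crit ≈ 3.159. Reject H₀. At least one mean differs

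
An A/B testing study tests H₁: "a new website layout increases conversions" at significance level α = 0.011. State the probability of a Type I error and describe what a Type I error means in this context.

P(Type I error) = α = 0.011. A Type I error is rejecting H₀ when H₀ is actually true (false positive) — here, concluding that a new website layout increases conversions when in fact this is not the case. Consequence: rolling out a layout that doesn't actually help — wasted engineering effort.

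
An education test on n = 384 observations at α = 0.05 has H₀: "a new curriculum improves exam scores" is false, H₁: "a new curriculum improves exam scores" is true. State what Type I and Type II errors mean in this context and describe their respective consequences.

Type I (false positive): concluding that a new curriculum improves exam scores when it is not — adopting a curriculum that gives no real benefit — disruption for nothing. Type II (false negative): failing to conclude that a new curriculum improves exam scores when it is — keeping the old curriculum when the new one would have helped students. Which is costlier depends on domain priorities and is a judgement call rather than a statistical fact.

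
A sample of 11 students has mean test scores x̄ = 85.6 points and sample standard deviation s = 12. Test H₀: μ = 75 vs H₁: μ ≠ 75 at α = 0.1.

t = (x̄ - μ₀)/(s/√n) = (85.6 - 75)/(12/√11) = 2.93. df = 10, critical t = ±1.812. Reject H₀.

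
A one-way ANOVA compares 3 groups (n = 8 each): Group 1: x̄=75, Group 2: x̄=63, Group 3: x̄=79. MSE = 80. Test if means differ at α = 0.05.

Grand mean = 72.33. SS_between = 1109.33, MS_between = 554.67. F = 6.933, F_crit ≈ 3.467. Reject H₀.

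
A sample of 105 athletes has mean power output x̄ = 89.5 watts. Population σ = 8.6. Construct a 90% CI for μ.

CI = x̄ ± z*(σ/√n) = 89.5 ± 1.645(8.6/√105) = 89.5 ± 1.38 = (88.12, 90.88)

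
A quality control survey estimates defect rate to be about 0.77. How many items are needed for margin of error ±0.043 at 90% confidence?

n = z²p(1-p)/E² = 1.645²×0.77×0.23/0.043² = 259.2 → n = 260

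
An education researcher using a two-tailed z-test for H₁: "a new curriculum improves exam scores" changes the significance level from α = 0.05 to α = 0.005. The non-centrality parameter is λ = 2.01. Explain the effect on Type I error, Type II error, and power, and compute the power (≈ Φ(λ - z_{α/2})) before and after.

Decreasing α from 0.05 to 0.005:
• Type I error rate decreases (α is the Type I rate by definition).
• Critical value moves from z_{α/2} = 1.96 to 2.807, so power = Φ(λ - z_{α/2}) goes from Φ(2.01 - 1.96) = 0.52 to Φ(2.01 - 2.807) = 0.213.
• Type II error rate β = 1 - power therefore increases (0.48 → 0.787).
Appropriate when false positives are costly — here, adopting a curriculum that gives no real benefit — disruption for nothing.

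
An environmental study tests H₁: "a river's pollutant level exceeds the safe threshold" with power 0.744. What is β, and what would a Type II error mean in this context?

β = 1 - power = 1 - 0.744 = 0.256. A Type II error is failing to reject H₀ when H₀ is false (false negative) — here, failing to conclude that a river's pollutant level exceeds the safe threshold when in fact it is true. Consequence: allowing unsafe pollution to continue.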